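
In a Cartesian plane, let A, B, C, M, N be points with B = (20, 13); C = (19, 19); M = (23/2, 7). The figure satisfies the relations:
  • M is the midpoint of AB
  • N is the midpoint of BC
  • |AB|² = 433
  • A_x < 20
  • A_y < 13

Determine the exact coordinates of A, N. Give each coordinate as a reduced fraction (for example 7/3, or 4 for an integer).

1. A_x = 3  [A = 2·M−B = 2·(23/2, 7)−(20, 13)]
2. A_y = 1  [A = 2·M−B = 2·(23/2, 7)−(20, 13)]
   so A = (3, 1)
3. N_x = 39/2  [2·N = B+C = (20, 13)+(19, 19)]
4. N_y = 16  [2·N = B+C = (20, 13)+(19, 19)]
   so N = (39/2, 16)

A = (3, 1)
N = (39/2, 16)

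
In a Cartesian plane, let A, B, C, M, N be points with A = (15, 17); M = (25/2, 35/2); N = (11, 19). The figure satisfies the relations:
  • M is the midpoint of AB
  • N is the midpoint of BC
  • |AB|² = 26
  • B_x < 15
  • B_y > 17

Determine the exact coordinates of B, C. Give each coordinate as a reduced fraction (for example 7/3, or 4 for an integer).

1. B_x = 10  [B = 2·M−A = 2·(25/2, 35/2)−(15, 17)]
2. B_y = 18  [B = 2·M−A = 2·(25/2, 35/2)−(15, 17)]
   so B = (10, 18)
3. C_x = 12  [C = 2·N−B = 2·(11, 19)−(10, 18)]
4. C_y = 20  [C = 2·N−B = 2·(11, 19)−(10, 18)]
   so C = (12, 20)

B = (10, 18)
C = (12, 20)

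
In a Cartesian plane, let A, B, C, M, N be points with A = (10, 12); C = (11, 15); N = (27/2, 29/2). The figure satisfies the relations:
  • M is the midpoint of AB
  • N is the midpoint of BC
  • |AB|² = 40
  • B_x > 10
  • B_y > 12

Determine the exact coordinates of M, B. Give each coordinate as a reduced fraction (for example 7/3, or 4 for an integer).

1. B_x = 16  [B = 2·N−C = 2·(27/2, 29/2)−(11, 15)]
2. B_y = 14  [B = 2·N−C = 2·(27/2, 29/2)−(11, 15)]
   so B = (16, 14)
3. M_x = 13  [2·M = A+B = (10, 12)+(16, 14)]
4. M_y = 13  [2·M = A+B = (10, 12)+(16, 14)]
   so M = (13, 13)

M = (13, 13)
B = (16, 14)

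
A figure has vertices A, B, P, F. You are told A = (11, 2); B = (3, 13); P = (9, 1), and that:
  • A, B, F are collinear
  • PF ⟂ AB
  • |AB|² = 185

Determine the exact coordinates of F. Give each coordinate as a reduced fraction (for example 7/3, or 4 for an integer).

1. F_x = 399/37  [[A, B, F are collinear ⇒ -11x-8y+137=0] ∩ [PF ⟂ AB ⇒ -8x+11y+61=0]]
2. F_y = 85/37  [[A, B, F are collinear ⇒ -11x-8y+137=0] ∩ [PF ⟂ AB ⇒ -8x+11y+61=0]]
   so F = (399/37, 85/37)

F = (399/37, 85/37)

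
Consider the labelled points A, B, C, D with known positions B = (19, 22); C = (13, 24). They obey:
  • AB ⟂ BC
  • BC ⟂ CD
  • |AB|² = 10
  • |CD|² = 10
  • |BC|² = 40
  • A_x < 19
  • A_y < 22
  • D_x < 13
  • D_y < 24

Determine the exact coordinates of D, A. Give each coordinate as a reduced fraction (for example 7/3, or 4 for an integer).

D = (12, 21)
A = (18, 19)

1. D_x = 12  [[BC ⟂ CD ⇒ -6x+2y+30=0] ∩ [|D−(13, 24)|²=10]]
2. D_y = 21  [[BC ⟂ CD ⇒ -6x+2y+30=0] ∩ [|D−(13, 24)|²=10]]
   so D = (12, 21)
3. A_x = 18  [[AB ⟂ BC ⇒ 6x-2y-70=0] ∩ [|A−(19, 22)|²=10]]
4. A_y = 19  [[AB ⟂ BC ⇒ 6x-2y-70=0] ∩ [|A−(19, 22)|²=10]]
   so A = (18, 19)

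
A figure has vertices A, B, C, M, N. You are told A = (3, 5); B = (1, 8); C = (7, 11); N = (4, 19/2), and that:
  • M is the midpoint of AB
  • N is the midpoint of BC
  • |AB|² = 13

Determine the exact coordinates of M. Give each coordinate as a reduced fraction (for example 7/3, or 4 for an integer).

1. M_x = 2  [2·M = A+B = (3, 5)+(1, 8)]
2. M_y = 13/2  [2·M = A+B = (3, 5)+(1, 8)]
   so M = (2, 13/2)

M = (2, 13/2)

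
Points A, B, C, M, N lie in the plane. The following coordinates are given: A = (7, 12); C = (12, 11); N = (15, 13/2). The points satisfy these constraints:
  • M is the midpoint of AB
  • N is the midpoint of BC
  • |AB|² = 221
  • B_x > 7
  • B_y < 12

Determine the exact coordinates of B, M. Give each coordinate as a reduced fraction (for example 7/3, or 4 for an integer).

B = (18, 2)
M = (25/2, 7)

1. B_x = 18  [B = 2·N−C = 2·(15, 13/2)−(12, 11)]
2. B_y = 2  [B = 2·N−C = 2·(15, 13/2)−(12, 11)]
   so B = (18, 2)
3. M_x = 25/2  [2·M = A+B = (7, 12)+(18, 2)]
4. M_y = 7  [2·M = A+B = (7, 12)+(18, 2)]
   so M = (25/2, 7)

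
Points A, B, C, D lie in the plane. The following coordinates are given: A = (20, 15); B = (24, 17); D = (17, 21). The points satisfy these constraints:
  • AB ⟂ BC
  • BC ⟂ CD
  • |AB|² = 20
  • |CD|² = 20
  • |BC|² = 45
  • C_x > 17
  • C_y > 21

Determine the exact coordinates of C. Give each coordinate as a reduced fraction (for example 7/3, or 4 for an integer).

C = (21, 23)

1. C_x = 21  [[AB ⟂ BC ⇒ 4x+2y-130=0] ∩ [|C−(17, 21)|²=20]]
2. C_y = 23  [[AB ⟂ BC ⇒ 4x+2y-130=0] ∩ [|C−(17, 21)|²=20]]
   so C = (21, 23)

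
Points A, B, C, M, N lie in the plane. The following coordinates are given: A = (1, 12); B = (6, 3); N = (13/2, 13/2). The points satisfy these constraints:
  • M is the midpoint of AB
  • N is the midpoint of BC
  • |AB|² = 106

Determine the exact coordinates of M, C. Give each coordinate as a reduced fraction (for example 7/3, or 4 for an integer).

M = (7/2, 15/2)
C = (7, 10)

1. M_x = 7/2  [2·M = A+B = (1, 12)+(6, 3)]
2. M_y = 15/2  [2·M = A+B = (1, 12)+(6, 3)]
   so M = (7/2, 15/2)
3. C_x = 7  [C = 2·N−B = 2·(13/2, 13/2)−(6, 3)]
4. C_y = 10  [C = 2·N−B = 2·(13/2, 13/2)−(6, 3)]
   so C = (7, 10)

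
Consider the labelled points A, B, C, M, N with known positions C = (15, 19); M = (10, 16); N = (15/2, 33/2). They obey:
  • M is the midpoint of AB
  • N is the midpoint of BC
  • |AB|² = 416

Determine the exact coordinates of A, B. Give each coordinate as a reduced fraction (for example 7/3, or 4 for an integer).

1. B_x = 0  [B = 2·N−C = 2·(15/2, 33/2)−(15, 19)]
2. B_y = 14  [B = 2·N−C = 2·(15/2, 33/2)−(15, 19)]
   so B = (0, 14)
3. A_x = 20  [A = 2·M−B = 2·(10, 16)−(0, 14)]
4. A_y = 18  [A = 2·M−B = 2·(10, 16)−(0, 14)]
   so A = (20, 18)

A = (20, 18)
B = (0, 14)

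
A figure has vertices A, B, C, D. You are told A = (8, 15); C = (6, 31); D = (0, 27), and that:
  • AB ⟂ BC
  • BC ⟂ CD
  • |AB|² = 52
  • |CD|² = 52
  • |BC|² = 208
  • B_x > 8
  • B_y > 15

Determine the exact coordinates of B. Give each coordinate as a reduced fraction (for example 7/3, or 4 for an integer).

1. B_x = 14  [[BC ⟂ CD ⇒ 6x+4y-160=0] ∩ [|B−(8, 15)|²=52]]
2. B_y = 19  [[BC ⟂ CD ⇒ 6x+4y-160=0] ∩ [|B−(8, 15)|²=52]]
   so B = (14, 19)

B = (14, 19)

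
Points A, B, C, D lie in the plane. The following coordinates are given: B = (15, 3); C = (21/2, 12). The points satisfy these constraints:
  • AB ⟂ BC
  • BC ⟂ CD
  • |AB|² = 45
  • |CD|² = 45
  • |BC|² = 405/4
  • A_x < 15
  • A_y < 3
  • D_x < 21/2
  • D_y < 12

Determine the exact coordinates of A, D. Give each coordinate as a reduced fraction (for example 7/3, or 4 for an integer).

A = (9, 0)
D = (9/2, 9)

1. A_x = 9  [[AB ⟂ BC ⇒ 9/2x-9y-81/2=0] ∩ [|A−(15, 3)|²=45]]
2. A_y = 0  [[AB ⟂ BC ⇒ 9/2x-9y-81/2=0] ∩ [|A−(15, 3)|²=45]]
   so A = (9, 0)
3. D_x = 9/2  [[BC ⟂ CD ⇒ -9/2x+9y-243/4=0] ∩ [|D−(21/2, 12)|²=45]]
4. D_y = 9  [[BC ⟂ CD ⇒ -9/2x+9y-243/4=0] ∩ [|D−(21/2, 12)|²=45]]
   so D = (9/2, 9)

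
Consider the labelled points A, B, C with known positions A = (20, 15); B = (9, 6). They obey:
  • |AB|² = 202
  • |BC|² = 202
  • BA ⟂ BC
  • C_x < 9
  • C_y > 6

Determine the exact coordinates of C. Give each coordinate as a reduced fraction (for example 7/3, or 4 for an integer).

C = (0, 17)

1. C_x = 0  [[BA ⟂ BC ⇒ 11x+9y-153=0] ∩ [|C−(9, 6)|²=202]]
2. C_y = 17  [[BA ⟂ BC ⇒ 11x+9y-153=0] ∩ [|C−(9, 6)|²=202]]
   so C = (0, 17)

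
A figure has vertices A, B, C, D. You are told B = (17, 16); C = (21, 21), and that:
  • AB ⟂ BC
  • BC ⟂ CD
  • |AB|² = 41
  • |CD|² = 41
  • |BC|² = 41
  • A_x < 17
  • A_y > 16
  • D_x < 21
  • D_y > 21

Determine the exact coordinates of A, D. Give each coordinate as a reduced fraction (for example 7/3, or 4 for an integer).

1. A_x = 12  [[AB ⟂ BC ⇒ -4x-5y+148=0] ∩ [|A−(17, 16)|²=41]]
2. A_y = 20  [[AB ⟂ BC ⇒ -4x-5y+148=0] ∩ [|A−(17, 16)|²=41]]
   so A = (12, 20)
3. D_x = 16  [[BC ⟂ CD ⇒ 4x+5y-189=0] ∩ [|D−(21, 21)|²=41]]
4. D_y = 25  [[BC ⟂ CD ⇒ 4x+5y-189=0] ∩ [|D−(21, 21)|²=41]]
   so D = (16, 25)

A = (12, 20)
D = (16, 25)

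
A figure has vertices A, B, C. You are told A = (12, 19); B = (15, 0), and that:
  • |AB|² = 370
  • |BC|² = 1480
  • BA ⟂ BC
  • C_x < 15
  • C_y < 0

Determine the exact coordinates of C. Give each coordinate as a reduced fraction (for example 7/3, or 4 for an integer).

1. C_x = -23  [[BA ⟂ BC ⇒ -3x+19y+45=0] ∩ [|C−(15, 0)|²=1480]]
2. C_y = -6  [[BA ⟂ BC ⇒ -3x+19y+45=0] ∩ [|C−(15, 0)|²=1480]]
   so C = (-23, -6)

C = (-23, -6)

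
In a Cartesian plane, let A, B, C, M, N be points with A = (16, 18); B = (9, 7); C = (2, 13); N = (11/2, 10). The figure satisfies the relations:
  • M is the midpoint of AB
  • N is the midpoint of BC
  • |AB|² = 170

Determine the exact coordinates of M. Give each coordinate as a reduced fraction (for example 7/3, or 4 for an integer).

1. M_x = 25/2  [2·M = A+B = (16, 18)+(9, 7)]
2. M_y = 25/2  [2·M = A+B = (16, 18)+(9, 7)]
   so M = (25/2, 25/2)

M = (25/2, 25/2)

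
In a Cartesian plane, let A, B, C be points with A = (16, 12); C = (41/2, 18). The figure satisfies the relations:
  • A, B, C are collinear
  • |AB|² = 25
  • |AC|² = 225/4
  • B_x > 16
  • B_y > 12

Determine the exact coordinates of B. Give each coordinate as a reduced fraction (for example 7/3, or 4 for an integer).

B = (19, 16)

1. B_x = 19  [[A, B, C are collinear ⇒ 6x-9/2y-42=0] ∩ [|B−(16, 12)|²=25]]
2. B_y = 16  [[A, B, C are collinear ⇒ 6x-9/2y-42=0] ∩ [|B−(16, 12)|²=25]]
   so B = (19, 16)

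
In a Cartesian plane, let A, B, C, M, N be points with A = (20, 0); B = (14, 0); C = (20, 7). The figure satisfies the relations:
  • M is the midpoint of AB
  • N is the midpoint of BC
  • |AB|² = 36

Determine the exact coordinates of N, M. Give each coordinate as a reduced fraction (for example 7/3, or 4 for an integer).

N = (17, 7/2)
M = (17, 0)

1. M_x = 17  [2·M = A+B = (20, 0)+(14, 0)]
2. M_y = 0  [2·M = A+B = (20, 0)+(14, 0)]
   so M = (17, 0)
3. N_x = 17  [2·N = B+C = (14, 0)+(20, 7)]
4. N_y = 7/2  [2·N = B+C = (14, 0)+(20, 7)]
   so N = (17, 7/2)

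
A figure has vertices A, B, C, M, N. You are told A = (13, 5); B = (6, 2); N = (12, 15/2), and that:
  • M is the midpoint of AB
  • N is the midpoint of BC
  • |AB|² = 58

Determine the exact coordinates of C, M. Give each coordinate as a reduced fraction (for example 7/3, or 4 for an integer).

C = (18, 13)
M = (19/2, 7/2)

1. M_x = 19/2  [2·M = A+B = (13, 5)+(6, 2)]
2. M_y = 7/2  [2·M = A+B = (13, 5)+(6, 2)]
   so M = (19/2, 7/2)
3. C_x = 18  [C = 2·N−B = 2·(12, 15/2)−(6, 2)]
4. C_y = 13  [C = 2·N−B = 2·(12, 15/2)−(6, 2)]
   so C = (18, 13)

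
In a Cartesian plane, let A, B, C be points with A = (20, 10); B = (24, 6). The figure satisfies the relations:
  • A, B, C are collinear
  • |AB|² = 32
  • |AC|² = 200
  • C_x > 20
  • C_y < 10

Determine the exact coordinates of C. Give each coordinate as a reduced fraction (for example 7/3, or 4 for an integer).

C = (30, 0)

1. C_x = 30  [[A, B, C are collinear ⇒ 4x+4y-120=0] ∩ [|C−(20, 10)|²=200]]
2. C_y = 0  [[A, B, C are collinear ⇒ 4x+4y-120=0] ∩ [|C−(20, 10)|²=200]]
   so C = (30, 0)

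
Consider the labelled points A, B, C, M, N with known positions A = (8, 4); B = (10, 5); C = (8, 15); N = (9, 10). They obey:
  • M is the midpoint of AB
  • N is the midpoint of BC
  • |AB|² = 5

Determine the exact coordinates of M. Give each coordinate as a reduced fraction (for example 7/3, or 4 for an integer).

M = (9, 9/2)

1. M_x = 9  [2·M = A+B = (8, 4)+(10, 5)]
2. M_y = 9/2  [2·M = A+B = (8, 4)+(10, 5)]
   so M = (9, 9/2)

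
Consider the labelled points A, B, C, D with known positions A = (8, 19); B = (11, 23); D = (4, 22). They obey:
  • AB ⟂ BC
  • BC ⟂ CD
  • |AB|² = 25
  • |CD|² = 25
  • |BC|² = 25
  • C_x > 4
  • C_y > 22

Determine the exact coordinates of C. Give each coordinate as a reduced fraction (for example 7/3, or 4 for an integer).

C = (7, 26)

1. C_x = 7  [[AB ⟂ BC ⇒ 3x+4y-125=0] ∩ [|C−(4, 22)|²=25]]
2. C_y = 26  [[AB ⟂ BC ⇒ 3x+4y-125=0] ∩ [|C−(4, 22)|²=25]]
   so C = (7, 26)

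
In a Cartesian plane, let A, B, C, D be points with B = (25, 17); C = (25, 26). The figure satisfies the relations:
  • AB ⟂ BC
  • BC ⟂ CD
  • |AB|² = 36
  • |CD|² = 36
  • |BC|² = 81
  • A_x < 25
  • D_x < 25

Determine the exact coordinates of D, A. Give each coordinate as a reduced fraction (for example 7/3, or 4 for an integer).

1. D_x = 19  [[BC ⟂ CD ⇒ 9y-234=0] ∩ [|D−(25, 26)|²=36]]
2. D_y = 26  [[BC ⟂ CD ⇒ 9y-234=0] ∩ [|D−(25, 26)|²=36]]
   so D = (19, 26)
3. A_x = 19  [[AB ⟂ BC ⇒ -9y+153=0] ∩ [|A−(25, 17)|²=36]]
4. A_y = 17  [[AB ⟂ BC ⇒ -9y+153=0] ∩ [|A−(25, 17)|²=36]]
   so A = (19, 17)

D = (19, 26)
A = (19, 17)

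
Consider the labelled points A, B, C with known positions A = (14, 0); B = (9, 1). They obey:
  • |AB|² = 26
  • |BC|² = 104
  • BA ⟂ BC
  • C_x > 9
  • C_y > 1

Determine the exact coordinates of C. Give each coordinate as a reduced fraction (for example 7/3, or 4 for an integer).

C = (11, 11)

1. C_x = 11  [[BA ⟂ BC ⇒ 5x-1y-44=0] ∩ [|C−(9, 1)|²=104]]
2. C_y = 11  [[BA ⟂ BC ⇒ 5x-1y-44=0] ∩ [|C−(9, 1)|²=104]]
   so C = (11, 11)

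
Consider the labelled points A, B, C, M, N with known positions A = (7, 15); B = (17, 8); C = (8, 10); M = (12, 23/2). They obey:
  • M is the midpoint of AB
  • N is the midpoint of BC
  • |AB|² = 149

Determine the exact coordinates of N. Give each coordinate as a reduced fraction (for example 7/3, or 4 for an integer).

1. N_x = 25/2  [2·N = B+C = (17, 8)+(8, 10)]
2. N_y = 9  [2·N = B+C = (17, 8)+(8, 10)]
   so N = (25/2, 9)

N = (25/2, 9)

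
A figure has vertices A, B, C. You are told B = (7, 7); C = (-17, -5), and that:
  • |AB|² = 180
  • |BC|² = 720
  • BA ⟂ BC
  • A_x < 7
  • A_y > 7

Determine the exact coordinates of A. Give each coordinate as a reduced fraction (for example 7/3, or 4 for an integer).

1. A_x = 1  [[BA ⟂ BC ⇒ -24x-12y+252=0] ∩ [|A−(7, 7)|²=180]]
2. A_y = 19  [[BA ⟂ BC ⇒ -24x-12y+252=0] ∩ [|A−(7, 7)|²=180]]
   so A = (1, 19)

A = (1, 19)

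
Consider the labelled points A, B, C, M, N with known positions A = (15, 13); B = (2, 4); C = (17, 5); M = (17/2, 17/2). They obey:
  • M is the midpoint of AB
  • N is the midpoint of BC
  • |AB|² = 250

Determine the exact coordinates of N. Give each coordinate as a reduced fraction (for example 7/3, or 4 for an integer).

N = (19/2, 9/2)

1. N_x = 19/2  [2·N = B+C = (2, 4)+(17, 5)]
2. N_y = 9/2  [2·N = B+C = (2, 4)+(17, 5)]
   so N = (19/2, 9/2)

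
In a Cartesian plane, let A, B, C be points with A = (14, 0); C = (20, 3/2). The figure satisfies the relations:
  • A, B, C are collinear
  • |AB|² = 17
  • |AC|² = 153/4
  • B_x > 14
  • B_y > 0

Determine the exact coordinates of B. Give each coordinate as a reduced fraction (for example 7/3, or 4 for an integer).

1. B_x = 18  [[A, B, C are collinear ⇒ 3/2x-6y-21=0] ∩ [|B−(14, 0)|²=17]]
2. B_y = 1  [[A, B, C are collinear ⇒ 3/2x-6y-21=0] ∩ [|B−(14, 0)|²=17]]
   so B = (18, 1)

B = (18, 1)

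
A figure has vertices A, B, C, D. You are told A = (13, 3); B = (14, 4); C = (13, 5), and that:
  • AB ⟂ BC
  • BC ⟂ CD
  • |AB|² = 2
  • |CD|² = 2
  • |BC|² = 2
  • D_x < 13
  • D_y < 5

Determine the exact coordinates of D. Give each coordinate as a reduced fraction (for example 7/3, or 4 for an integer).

1. D_x = 12  [[BC ⟂ CD ⇒ -1x+1y+8=0] ∩ [|D−(13, 5)|²=2]]
2. D_y = 4  [[BC ⟂ CD ⇒ -1x+1y+8=0] ∩ [|D−(13, 5)|²=2]]
   so D = (12, 4)

D = (12, 4)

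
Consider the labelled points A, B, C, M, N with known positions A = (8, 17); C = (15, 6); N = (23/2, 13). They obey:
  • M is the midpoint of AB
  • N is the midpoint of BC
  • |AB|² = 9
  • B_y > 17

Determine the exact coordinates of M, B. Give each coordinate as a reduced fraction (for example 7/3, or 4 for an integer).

M = (8, 37/2)
B = (8, 20)

1. B_x = 8  [B = 2·N−C = 2·(23/2, 13)−(15, 6)]
2. B_y = 20  [B = 2·N−C = 2·(23/2, 13)−(15, 6)]
   so B = (8, 20)
3. M_x = 8  [2·M = A+B = (8, 17)+(8, 20)]
4. M_y = 37/2  [2·M = A+B = (8, 17)+(8, 20)]
   so M = (8, 37/2)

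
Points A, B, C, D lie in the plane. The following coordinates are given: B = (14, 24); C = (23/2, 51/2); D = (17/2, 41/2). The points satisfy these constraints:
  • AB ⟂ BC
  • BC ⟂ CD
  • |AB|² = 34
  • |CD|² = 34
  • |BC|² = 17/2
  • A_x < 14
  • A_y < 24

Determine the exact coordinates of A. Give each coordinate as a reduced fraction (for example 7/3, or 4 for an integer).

A = (11, 19)

1. A_x = 11  [[AB ⟂ BC ⇒ 5/2x-3/2y+1=0] ∩ [|A−(14, 24)|²=34]]
2. A_y = 19  [[AB ⟂ BC ⇒ 5/2x-3/2y+1=0] ∩ [|A−(14, 24)|²=34]]
   so A = (11, 19)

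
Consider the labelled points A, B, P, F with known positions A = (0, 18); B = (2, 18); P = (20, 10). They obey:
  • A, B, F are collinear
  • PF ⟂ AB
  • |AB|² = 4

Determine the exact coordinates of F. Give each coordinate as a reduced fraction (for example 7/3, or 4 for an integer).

F = (20, 18)

1. F_x = 20  [[A, B, F are collinear ⇒ 2y-36=0] ∩ [PF ⟂ AB ⇒ 2x-40=0]]
2. F_y = 18  [[A, B, F are collinear ⇒ 2y-36=0] ∩ [PF ⟂ AB ⇒ 2x-40=0]]
   so F = (20, 18)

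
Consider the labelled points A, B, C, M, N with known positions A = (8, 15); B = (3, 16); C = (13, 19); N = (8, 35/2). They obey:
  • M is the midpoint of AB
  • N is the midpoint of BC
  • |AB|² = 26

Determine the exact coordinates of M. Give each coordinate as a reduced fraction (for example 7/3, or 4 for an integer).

M = (11/2, 31/2)

1. M_x = 11/2  [2·M = A+B = (8, 15)+(3, 16)]
2. M_y = 31/2  [2·M = A+B = (8, 15)+(3, 16)]
   so M = (11/2, 31/2)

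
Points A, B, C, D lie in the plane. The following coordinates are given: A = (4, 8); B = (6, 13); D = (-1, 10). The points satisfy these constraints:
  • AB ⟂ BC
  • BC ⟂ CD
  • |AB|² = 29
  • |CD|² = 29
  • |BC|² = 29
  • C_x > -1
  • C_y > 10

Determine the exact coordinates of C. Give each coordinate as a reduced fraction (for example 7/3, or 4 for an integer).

C = (1, 15)

1. C_x = 1  [[AB ⟂ BC ⇒ 2x+5y-77=0] ∩ [|C−(-1, 10)|²=29]]
2. C_y = 15  [[AB ⟂ BC ⇒ 2x+5y-77=0] ∩ [|C−(-1, 10)|²=29]]
   so C = (1, 15)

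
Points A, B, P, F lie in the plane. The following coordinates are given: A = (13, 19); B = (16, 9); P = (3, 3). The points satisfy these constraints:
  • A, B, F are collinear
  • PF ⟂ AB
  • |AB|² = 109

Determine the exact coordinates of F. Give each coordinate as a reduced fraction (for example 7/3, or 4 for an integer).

1. F_x = 1807/109  [[A, B, F are collinear ⇒ 10x+3y-187=0] ∩ [PF ⟂ AB ⇒ 3x-10y+21=0]]
2. F_y = 771/109  [[A, B, F are collinear ⇒ 10x+3y-187=0] ∩ [PF ⟂ AB ⇒ 3x-10y+21=0]]
   so F = (1807/109, 771/109)

F = (1807/109, 771/109)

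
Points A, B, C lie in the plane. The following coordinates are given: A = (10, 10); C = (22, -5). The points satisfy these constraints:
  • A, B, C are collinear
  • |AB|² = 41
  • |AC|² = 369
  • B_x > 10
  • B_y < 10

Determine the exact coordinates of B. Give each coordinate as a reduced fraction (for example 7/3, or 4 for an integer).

B = (14, 5)

1. B_x = 14  [[A, B, C are collinear ⇒ -15x-12y+270=0] ∩ [|B−(10, 10)|²=41]]
2. B_y = 5  [[A, B, C are collinear ⇒ -15x-12y+270=0] ∩ [|B−(10, 10)|²=41]]
   so B = (14, 5)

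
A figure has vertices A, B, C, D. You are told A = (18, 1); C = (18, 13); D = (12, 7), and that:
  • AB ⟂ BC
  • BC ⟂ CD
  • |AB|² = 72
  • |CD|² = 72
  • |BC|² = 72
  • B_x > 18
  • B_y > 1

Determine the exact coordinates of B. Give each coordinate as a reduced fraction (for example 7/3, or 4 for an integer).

B = (24, 7)

1. B_x = 24  [[BC ⟂ CD ⇒ 6x+6y-186=0] ∩ [|B−(18, 1)|²=72]]
2. B_y = 7  [[BC ⟂ CD ⇒ 6x+6y-186=0] ∩ [|B−(18, 1)|²=72]]
   so B = (24, 7)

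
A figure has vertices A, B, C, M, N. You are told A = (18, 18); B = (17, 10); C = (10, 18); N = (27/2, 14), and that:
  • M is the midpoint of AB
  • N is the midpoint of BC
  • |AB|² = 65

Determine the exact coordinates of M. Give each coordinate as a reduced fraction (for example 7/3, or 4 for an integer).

1. M_x = 35/2  [2·M = A+B = (18, 18)+(17, 10)]
2. M_y = 14  [2·M = A+B = (18, 18)+(17, 10)]
   so M = (35/2, 14)

M = (35/2, 14)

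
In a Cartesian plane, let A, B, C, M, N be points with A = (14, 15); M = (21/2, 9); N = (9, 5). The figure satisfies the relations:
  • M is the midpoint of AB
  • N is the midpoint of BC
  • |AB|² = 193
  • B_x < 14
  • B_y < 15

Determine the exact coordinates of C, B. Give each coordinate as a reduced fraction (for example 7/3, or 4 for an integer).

1. B_x = 7  [B = 2·M−A = 2·(21/2, 9)−(14, 15)]
2. B_y = 3  [B = 2·M−A = 2·(21/2, 9)−(14, 15)]
   so B = (7, 3)
3. C_x = 11  [C = 2·N−B = 2·(9, 5)−(7, 3)]
4. C_y = 7  [C = 2·N−B = 2·(9, 5)−(7, 3)]
   so C = (11, 7)

C = (11, 7)
B = (7, 3)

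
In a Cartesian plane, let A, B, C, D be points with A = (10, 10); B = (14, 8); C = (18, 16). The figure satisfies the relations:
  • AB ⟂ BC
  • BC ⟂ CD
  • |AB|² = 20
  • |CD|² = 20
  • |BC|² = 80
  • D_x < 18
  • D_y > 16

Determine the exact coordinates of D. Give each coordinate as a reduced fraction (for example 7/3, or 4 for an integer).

D = (14, 18)

1. D_x = 14  [[BC ⟂ CD ⇒ 4x+8y-200=0] ∩ [|D−(18, 16)|²=20]]
2. D_y = 18  [[BC ⟂ CD ⇒ 4x+8y-200=0] ∩ [|D−(18, 16)|²=20]]
   so D = (14, 18)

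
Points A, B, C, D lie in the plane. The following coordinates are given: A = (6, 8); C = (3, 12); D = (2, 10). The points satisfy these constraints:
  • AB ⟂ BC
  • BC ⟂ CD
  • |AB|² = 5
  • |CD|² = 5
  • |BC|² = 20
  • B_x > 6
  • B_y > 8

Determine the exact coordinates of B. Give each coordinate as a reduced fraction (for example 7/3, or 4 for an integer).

1. B_x = 7  [[BC ⟂ CD ⇒ 1x+2y-27=0] ∩ [|B−(6, 8)|²=5]]
2. B_y = 10  [[BC ⟂ CD ⇒ 1x+2y-27=0] ∩ [|B−(6, 8)|²=5]]
   so B = (7, 10)

B = (7, 10)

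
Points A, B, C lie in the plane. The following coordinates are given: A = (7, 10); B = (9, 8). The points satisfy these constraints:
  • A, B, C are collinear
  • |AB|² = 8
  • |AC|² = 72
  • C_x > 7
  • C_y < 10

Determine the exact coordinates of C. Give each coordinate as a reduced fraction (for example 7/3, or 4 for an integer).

C = (13, 4)

1. C_x = 13  [[A, B, C are collinear ⇒ 2x+2y-34=0] ∩ [|C−(7, 10)|²=72]]
2. C_y = 4  [[A, B, C are collinear ⇒ 2x+2y-34=0] ∩ [|C−(7, 10)|²=72]]
   so C = (13, 4)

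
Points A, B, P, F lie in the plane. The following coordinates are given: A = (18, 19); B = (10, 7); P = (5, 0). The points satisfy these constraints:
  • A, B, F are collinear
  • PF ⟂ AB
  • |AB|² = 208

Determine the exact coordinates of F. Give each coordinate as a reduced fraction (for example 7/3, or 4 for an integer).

1. F_x = 68/13  [[A, B, F are collinear ⇒ 12x-8y-64=0] ∩ [PF ⟂ AB ⇒ -8x-12y+40=0]]
2. F_y = -2/13  [[A, B, F are collinear ⇒ 12x-8y-64=0] ∩ [PF ⟂ AB ⇒ -8x-12y+40=0]]
   so F = (68/13, -2/13)

F = (68/13, -2/13)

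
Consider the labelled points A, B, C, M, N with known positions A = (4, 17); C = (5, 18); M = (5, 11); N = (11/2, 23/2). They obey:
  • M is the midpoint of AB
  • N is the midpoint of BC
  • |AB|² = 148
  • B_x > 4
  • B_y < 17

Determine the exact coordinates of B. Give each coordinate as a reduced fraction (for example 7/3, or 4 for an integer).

B = (6, 5)

1. B_x = 6  [B = 2·M−A = 2·(5, 11)−(4, 17)]
2. B_y = 5  [B = 2·M−A = 2·(5, 11)−(4, 17)]
   so B = (6, 5)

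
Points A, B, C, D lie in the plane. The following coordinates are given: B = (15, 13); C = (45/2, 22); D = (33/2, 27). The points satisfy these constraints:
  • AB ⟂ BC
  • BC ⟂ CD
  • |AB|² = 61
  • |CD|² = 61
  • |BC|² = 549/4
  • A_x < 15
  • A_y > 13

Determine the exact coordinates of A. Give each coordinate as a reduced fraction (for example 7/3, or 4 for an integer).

1. A_x = 9  [[AB ⟂ BC ⇒ -15/2x-9y+459/2=0] ∩ [|A−(15, 13)|²=61]]
2. A_y = 18  [[AB ⟂ BC ⇒ -15/2x-9y+459/2=0] ∩ [|A−(15, 13)|²=61]]
   so A = (9, 18)

A = (9, 18)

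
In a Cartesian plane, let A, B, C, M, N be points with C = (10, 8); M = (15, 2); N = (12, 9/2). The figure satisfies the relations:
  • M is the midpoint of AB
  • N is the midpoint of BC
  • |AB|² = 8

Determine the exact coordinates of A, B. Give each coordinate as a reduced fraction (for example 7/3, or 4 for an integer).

1. B_x = 14  [B = 2·N−C = 2·(12, 9/2)−(10, 8)]
2. B_y = 1  [B = 2·N−C = 2·(12, 9/2)−(10, 8)]
   so B = (14, 1)
3. A_x = 16  [A = 2·M−B = 2·(15, 2)−(14, 1)]
4. A_y = 3  [A = 2·M−B = 2·(15, 2)−(14, 1)]
   so A = (16, 3)

A = (16, 3)
B = (14, 1)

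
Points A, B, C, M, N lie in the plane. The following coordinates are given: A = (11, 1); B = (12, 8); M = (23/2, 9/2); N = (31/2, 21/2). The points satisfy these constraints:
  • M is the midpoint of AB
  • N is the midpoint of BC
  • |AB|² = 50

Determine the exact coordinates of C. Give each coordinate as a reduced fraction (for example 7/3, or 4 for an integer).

C = (19, 13)

1. C_x = 19  [C = 2·N−B = 2·(31/2, 21/2)−(12, 8)]
2. C_y = 13  [C = 2·N−B = 2·(31/2, 21/2)−(12, 8)]
   so C = (19, 13)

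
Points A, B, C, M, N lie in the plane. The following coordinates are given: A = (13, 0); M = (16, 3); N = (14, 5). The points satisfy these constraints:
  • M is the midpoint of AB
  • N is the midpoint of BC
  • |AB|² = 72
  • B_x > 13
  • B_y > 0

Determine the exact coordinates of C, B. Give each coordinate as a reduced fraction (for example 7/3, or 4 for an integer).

1. B_x = 19  [B = 2·M−A = 2·(16, 3)−(13, 0)]
2. B_y = 6  [B = 2·M−A = 2·(16, 3)−(13, 0)]
   so B = (19, 6)
3. C_x = 9  [C = 2·N−B = 2·(14, 5)−(19, 6)]
4. C_y = 4  [C = 2·N−B = 2·(14, 5)−(19, 6)]
   so C = (9, 4)

C = (9, 4)
B = (19, 6)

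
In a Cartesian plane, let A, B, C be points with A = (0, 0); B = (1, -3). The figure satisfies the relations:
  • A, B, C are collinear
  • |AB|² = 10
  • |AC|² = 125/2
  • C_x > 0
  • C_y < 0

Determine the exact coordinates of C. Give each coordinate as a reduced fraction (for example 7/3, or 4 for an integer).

1. C_x = 5/2  [[A, B, C are collinear ⇒ 3x+1y=0] ∩ [|C−(0, 0)|²=125/2]]
2. C_y = -15/2  [[A, B, C are collinear ⇒ 3x+1y=0] ∩ [|C−(0, 0)|²=125/2]]
   so C = (5/2, -15/2)

C = (5/2, -15/2)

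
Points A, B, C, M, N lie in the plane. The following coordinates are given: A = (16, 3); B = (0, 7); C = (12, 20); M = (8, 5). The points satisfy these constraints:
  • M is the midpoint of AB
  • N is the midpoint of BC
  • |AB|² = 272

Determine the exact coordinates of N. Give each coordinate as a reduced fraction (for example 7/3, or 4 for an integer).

N = (6, 27/2)

1. N_x = 6  [2·N = B+C = (0, 7)+(12, 20)]
2. N_y = 27/2  [2·N = B+C = (0, 7)+(12, 20)]
   so N = (6, 27/2)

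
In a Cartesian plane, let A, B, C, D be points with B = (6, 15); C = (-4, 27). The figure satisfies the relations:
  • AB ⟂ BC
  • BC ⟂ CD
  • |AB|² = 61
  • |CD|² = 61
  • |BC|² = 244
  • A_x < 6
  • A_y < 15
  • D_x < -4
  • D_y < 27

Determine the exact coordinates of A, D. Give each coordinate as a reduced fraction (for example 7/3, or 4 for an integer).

A = (0, 10)
D = (-10, 22)

1. A_x = 0  [[AB ⟂ BC ⇒ 10x-12y+120=0] ∩ [|A−(6, 15)|²=61]]
2. A_y = 10  [[AB ⟂ BC ⇒ 10x-12y+120=0] ∩ [|A−(6, 15)|²=61]]
   so A = (0, 10)
3. D_x = -10  [[BC ⟂ CD ⇒ -10x+12y-364=0] ∩ [|D−(-4, 27)|²=61]]
4. D_y = 22  [[BC ⟂ CD ⇒ -10x+12y-364=0] ∩ [|D−(-4, 27)|²=61]]
   so D = (-10, 22)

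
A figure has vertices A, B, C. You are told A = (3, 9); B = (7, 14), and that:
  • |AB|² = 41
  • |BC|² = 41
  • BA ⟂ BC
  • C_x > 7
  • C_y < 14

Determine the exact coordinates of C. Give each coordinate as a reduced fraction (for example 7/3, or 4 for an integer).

1. C_x = 12  [[BA ⟂ BC ⇒ -4x-5y+98=0] ∩ [|C−(7, 14)|²=41]]
2. C_y = 10  [[BA ⟂ BC ⇒ -4x-5y+98=0] ∩ [|C−(7, 14)|²=41]]
   so C = (12, 10)

C = (12, 10)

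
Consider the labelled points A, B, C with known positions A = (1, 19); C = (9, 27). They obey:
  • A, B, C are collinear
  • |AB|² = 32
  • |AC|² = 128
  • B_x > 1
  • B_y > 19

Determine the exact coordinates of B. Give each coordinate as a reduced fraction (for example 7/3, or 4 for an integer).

1. B_x = 5  [[A, B, C are collinear ⇒ 8x-8y+144=0] ∩ [|B−(1, 19)|²=32]]
2. B_y = 23  [[A, B, C are collinear ⇒ 8x-8y+144=0] ∩ [|B−(1, 19)|²=32]]
   so B = (5, 23)

B = (5, 23)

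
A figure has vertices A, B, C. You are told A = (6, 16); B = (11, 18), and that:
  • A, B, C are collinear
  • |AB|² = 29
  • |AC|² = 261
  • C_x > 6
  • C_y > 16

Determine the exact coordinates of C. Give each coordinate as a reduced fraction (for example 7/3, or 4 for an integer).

1. C_x = 21  [[A, B, C are collinear ⇒ -2x+5y-68=0] ∩ [|C−(6, 16)|²=261]]
2. C_y = 22  [[A, B, C are collinear ⇒ -2x+5y-68=0] ∩ [|C−(6, 16)|²=261]]
   so C = (21, 22)

C = (21, 22)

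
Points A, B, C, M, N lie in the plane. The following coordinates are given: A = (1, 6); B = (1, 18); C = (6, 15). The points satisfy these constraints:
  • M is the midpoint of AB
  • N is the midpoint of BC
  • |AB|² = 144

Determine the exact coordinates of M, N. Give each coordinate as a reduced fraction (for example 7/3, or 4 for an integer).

1. M_x = 1  [2·M = A+B = (1, 6)+(1, 18)]
2. M_y = 12  [2·M = A+B = (1, 6)+(1, 18)]
   so M = (1, 12)
3. N_x = 7/2  [2·N = B+C = (1, 18)+(6, 15)]
4. N_y = 33/2  [2·N = B+C = (1, 18)+(6, 15)]
   so N = (7/2, 33/2)

M = (1, 12)
N = (7/2, 33/2)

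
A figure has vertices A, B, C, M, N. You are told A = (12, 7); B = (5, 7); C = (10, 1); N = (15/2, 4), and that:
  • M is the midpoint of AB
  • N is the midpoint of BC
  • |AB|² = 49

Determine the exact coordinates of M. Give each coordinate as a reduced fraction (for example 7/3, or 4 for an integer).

1. M_x = 17/2  [2·M = A+B = (12, 7)+(5, 7)]
2. M_y = 7  [2·M = A+B = (12, 7)+(5, 7)]
   so M = (17/2, 7)

M = (17/2, 7)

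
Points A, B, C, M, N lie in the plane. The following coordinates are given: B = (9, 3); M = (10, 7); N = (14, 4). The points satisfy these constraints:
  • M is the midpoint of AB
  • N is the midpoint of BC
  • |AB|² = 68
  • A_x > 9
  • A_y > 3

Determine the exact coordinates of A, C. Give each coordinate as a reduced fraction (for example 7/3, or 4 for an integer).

A = (11, 11)
C = (19, 5)

1. A_x = 11  [A = 2·M−B = 2·(10, 7)−(9, 3)]
2. A_y = 11  [A = 2·M−B = 2·(10, 7)−(9, 3)]
   so A = (11, 11)
3. C_x = 19  [C = 2·N−B = 2·(14, 4)−(9, 3)]
4. C_y = 5  [C = 2·N−B = 2·(14, 4)−(9, 3)]
   so C = (19, 5)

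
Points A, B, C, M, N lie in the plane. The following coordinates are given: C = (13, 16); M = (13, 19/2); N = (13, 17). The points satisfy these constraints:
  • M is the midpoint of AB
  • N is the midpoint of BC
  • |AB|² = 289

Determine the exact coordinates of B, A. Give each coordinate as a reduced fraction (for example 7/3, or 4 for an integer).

1. B_x = 13  [B = 2·N−C = 2·(13, 17)−(13, 16)]
2. B_y = 18  [B = 2·N−C = 2·(13, 17)−(13, 16)]
   so B = (13, 18)
3. A_x = 13  [A = 2·M−B = 2·(13, 19/2)−(13, 18)]
4. A_y = 1  [A = 2·M−B = 2·(13, 19/2)−(13, 18)]
   so A = (13, 1)

B = (13, 18)
A = (13, 1)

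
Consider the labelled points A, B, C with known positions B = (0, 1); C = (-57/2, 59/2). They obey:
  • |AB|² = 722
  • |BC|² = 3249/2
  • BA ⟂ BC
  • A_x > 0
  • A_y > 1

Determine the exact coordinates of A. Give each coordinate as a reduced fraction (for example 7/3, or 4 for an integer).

1. A_x = 19  [[BA ⟂ BC ⇒ -57/2x+57/2y-57/2=0] ∩ [|A−(0, 1)|²=722]]
2. A_y = 20  [[BA ⟂ BC ⇒ -57/2x+57/2y-57/2=0] ∩ [|A−(0, 1)|²=722]]
   so A = (19, 20)

A = (19, 20)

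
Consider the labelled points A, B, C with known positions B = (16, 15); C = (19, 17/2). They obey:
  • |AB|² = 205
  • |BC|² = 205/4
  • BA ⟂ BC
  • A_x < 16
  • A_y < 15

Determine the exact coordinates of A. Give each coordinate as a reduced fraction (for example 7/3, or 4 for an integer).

1. A_x = 3  [[BA ⟂ BC ⇒ 3x-13/2y+99/2=0] ∩ [|A−(16, 15)|²=205]]
2. A_y = 9  [[BA ⟂ BC ⇒ 3x-13/2y+99/2=0] ∩ [|A−(16, 15)|²=205]]
   so A = (3, 9)

A = (3, 9)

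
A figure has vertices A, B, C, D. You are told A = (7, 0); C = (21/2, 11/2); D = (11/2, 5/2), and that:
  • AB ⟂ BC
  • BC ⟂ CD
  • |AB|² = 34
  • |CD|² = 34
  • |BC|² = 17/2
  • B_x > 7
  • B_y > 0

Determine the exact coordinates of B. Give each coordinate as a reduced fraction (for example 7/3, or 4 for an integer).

1. B_x = 12  [[BC ⟂ CD ⇒ 5x+3y-69=0] ∩ [|B−(7, 0)|²=34]]
2. B_y = 3  [[BC ⟂ CD ⇒ 5x+3y-69=0] ∩ [|B−(7, 0)|²=34]]
   so B = (12, 3)

B = (12, 3)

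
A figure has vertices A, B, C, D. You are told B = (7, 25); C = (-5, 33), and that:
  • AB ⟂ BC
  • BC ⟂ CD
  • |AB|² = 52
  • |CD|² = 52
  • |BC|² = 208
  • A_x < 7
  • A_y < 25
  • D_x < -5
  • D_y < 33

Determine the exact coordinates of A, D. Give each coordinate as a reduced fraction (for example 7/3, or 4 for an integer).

A = (3, 19)
D = (-9, 27)

1. A_x = 3  [[AB ⟂ BC ⇒ 12x-8y+116=0] ∩ [|A−(7, 25)|²=52]]
2. A_y = 19  [[AB ⟂ BC ⇒ 12x-8y+116=0] ∩ [|A−(7, 25)|²=52]]
   so A = (3, 19)
3. D_x = -9  [[BC ⟂ CD ⇒ -12x+8y-324=0] ∩ [|D−(-5, 33)|²=52]]
4. D_y = 27  [[BC ⟂ CD ⇒ -12x+8y-324=0] ∩ [|D−(-5, 33)|²=52]]
   so D = (-9, 27)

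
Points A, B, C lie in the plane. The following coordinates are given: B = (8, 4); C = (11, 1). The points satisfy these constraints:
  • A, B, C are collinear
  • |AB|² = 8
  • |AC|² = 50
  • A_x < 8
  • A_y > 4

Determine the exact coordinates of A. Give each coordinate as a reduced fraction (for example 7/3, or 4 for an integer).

A = (6, 6)

1. A_x = 6  [[A, B, C are collinear ⇒ 3x+3y-36=0] ∩ [|A−(8, 4)|²=8]]
2. A_y = 6  [[A, B, C are collinear ⇒ 3x+3y-36=0] ∩ [|A−(8, 4)|²=8]]
   so A = (6, 6)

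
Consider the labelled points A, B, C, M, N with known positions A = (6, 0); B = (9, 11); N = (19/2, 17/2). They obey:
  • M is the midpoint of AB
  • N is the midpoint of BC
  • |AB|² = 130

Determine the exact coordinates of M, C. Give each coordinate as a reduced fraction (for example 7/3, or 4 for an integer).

1. M_x = 15/2  [2·M = A+B = (6, 0)+(9, 11)]
2. M_y = 11/2  [2·M = A+B = (6, 0)+(9, 11)]
   so M = (15/2, 11/2)
3. C_x = 10  [C = 2·N−B = 2·(19/2, 17/2)−(9, 11)]
4. C_y = 6  [C = 2·N−B = 2·(19/2, 17/2)−(9, 11)]
   so C = (10, 6)

M = (15/2, 11/2)
C = (10, 6)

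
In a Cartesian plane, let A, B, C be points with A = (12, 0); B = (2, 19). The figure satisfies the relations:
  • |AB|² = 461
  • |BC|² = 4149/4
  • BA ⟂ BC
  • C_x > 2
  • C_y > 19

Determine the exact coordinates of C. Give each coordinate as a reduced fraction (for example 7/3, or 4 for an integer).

C = (61/2, 34)

1. C_x = 61/2  [[BA ⟂ BC ⇒ 10x-19y+341=0] ∩ [|C−(2, 19)|²=4149/4]]
2. C_y = 34  [[BA ⟂ BC ⇒ 10x-19y+341=0] ∩ [|C−(2, 19)|²=4149/4]]
   so C = (61/2, 34)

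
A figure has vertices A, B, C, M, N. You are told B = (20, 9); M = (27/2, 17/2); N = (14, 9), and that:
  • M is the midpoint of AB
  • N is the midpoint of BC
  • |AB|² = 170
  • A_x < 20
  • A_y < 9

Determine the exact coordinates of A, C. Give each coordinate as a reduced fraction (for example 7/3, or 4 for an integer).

1. A_x = 7  [A = 2·M−B = 2·(27/2, 17/2)−(20, 9)]
2. A_y = 8  [A = 2·M−B = 2·(27/2, 17/2)−(20, 9)]
   so A = (7, 8)
3. C_x = 8  [C = 2·N−B = 2·(14, 9)−(20, 9)]
4. C_y = 9  [C = 2·N−B = 2·(14, 9)−(20, 9)]
   so C = (8, 9)

A = (7, 8)
C = (8, 9)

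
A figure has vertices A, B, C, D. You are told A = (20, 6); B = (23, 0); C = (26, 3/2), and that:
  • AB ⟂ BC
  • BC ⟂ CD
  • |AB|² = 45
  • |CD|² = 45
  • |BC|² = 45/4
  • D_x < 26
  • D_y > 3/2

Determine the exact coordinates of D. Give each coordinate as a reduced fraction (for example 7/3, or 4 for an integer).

1. D_x = 23  [[BC ⟂ CD ⇒ 3x+3/2y-321/4=0] ∩ [|D−(26, 3/2)|²=45]]
2. D_y = 15/2  [[BC ⟂ CD ⇒ 3x+3/2y-321/4=0] ∩ [|D−(26, 3/2)|²=45]]
   so D = (23, 15/2)

D = (23, 15/2)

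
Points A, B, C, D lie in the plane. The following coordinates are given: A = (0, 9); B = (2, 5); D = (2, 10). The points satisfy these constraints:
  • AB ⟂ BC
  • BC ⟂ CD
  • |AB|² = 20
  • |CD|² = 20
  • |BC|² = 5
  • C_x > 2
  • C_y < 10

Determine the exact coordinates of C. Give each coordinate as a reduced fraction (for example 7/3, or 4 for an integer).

1. C_x = 4  [[AB ⟂ BC ⇒ 2x-4y+16=0] ∩ [|C−(2, 10)|²=20]]
2. C_y = 6  [[AB ⟂ BC ⇒ 2x-4y+16=0] ∩ [|C−(2, 10)|²=20]]
   so C = (4, 6)

C = (4, 6)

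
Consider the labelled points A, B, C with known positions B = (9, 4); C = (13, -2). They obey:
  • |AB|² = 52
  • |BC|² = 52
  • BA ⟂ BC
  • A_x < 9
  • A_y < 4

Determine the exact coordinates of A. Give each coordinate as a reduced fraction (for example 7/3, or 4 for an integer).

A = (3, 0)

1. A_x = 3  [[BA ⟂ BC ⇒ 4x-6y-12=0] ∩ [|A−(9, 4)|²=52]]
2. A_y = 0  [[BA ⟂ BC ⇒ 4x-6y-12=0] ∩ [|A−(9, 4)|²=52]]
   so A = (3, 0)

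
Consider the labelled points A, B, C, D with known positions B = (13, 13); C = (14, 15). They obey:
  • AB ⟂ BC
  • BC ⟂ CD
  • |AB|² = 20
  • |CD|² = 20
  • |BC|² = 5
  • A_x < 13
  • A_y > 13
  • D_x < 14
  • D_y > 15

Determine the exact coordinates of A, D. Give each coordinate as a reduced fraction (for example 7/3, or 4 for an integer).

A = (9, 15)
D = (10, 17)

1. A_x = 9  [[AB ⟂ BC ⇒ -1x-2y+39=0] ∩ [|A−(13, 13)|²=20]]
2. A_y = 15  [[AB ⟂ BC ⇒ -1x-2y+39=0] ∩ [|A−(13, 13)|²=20]]
   so A = (9, 15)
3. D_x = 10  [[BC ⟂ CD ⇒ 1x+2y-44=0] ∩ [|D−(14, 15)|²=20]]
4. D_y = 17  [[BC ⟂ CD ⇒ 1x+2y-44=0] ∩ [|D−(14, 15)|²=20]]
   so D = (10, 17)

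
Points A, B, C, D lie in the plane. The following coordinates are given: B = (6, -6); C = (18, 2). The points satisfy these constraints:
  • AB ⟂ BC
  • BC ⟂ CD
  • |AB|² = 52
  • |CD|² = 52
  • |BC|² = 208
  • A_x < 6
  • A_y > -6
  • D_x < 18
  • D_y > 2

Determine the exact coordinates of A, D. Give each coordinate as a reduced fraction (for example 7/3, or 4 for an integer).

A = (2, 0)
D = (14, 8)

1. A_x = 2  [[AB ⟂ BC ⇒ -12x-8y+24=0] ∩ [|A−(6, -6)|²=52]]
2. A_y = 0  [[AB ⟂ BC ⇒ -12x-8y+24=0] ∩ [|A−(6, -6)|²=52]]
   so A = (2, 0)
3. D_x = 14  [[BC ⟂ CD ⇒ 12x+8y-232=0] ∩ [|D−(18, 2)|²=52]]
4. D_y = 8  [[BC ⟂ CD ⇒ 12x+8y-232=0] ∩ [|D−(18, 2)|²=52]]
   so D = (14, 8)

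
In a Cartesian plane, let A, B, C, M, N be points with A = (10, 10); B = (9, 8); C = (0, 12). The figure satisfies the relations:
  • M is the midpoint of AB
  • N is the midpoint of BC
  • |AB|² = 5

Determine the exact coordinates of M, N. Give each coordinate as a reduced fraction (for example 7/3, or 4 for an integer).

M = (19/2, 9)
N = (9/2, 10)

1. M_x = 19/2  [2·M = A+B = (10, 10)+(9, 8)]
2. M_y = 9  [2·M = A+B = (10, 10)+(9, 8)]
   so M = (19/2, 9)
3. N_x = 9/2  [2·N = B+C = (9, 8)+(0, 12)]
4. N_y = 10  [2·N = B+C = (9, 8)+(0, 12)]
   so N = (9/2, 10)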